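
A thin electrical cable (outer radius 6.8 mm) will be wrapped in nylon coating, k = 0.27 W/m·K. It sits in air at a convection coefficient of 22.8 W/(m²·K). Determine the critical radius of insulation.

For a cylinder r_cr = k/h = 0.27/22.8
r_cr = 11.8 mm; since the bare radius (6.8 mm) is below r_cr, adding a thin layer of insulation will *increase* heat loss.

r_cr ≈ 11.8 mm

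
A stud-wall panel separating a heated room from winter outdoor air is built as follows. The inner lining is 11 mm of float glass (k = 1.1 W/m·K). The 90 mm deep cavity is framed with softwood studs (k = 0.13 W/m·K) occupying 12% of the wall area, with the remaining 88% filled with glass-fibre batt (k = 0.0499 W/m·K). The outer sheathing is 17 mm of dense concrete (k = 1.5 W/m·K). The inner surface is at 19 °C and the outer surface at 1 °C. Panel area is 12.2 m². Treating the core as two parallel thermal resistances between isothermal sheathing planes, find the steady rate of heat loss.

Sheathing layers in series; stud and cavity paths in parallel between them.
R_inner = 0.011/(1.1×12.2) = 8.197×10^-4 K/W
R_stud  = 0.09/(0.13×0.12×12.2) = 0.4729 K/W
R_cav   = 0.09/(0.0499×0.88×12.2) = 0.168 K/W
1/R_core = 1/R_stud + 1/R_cav → R_core = 0.124 K/W
R_outer = 0.017/(1.5×12.2) = 9.29×10^-4 K/W
R_total = 0.1257 K/W
Q = ΔT/R_total = 18/0.1257

Q ≈ 143 W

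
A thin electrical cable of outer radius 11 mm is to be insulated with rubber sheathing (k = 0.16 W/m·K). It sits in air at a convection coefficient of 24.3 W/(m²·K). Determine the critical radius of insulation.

r_cr ≈ 6.58 mm

For a cylinder r_cr = k/h = 0.16/24.3
r_cr = 6.58 mm; since the bare radius (11 mm) is above r_cr, any added insulation will reduce heat loss.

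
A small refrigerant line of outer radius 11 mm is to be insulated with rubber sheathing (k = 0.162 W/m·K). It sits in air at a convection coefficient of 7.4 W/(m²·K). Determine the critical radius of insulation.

For a cylinder r_cr = k/h = 0.162/7.4
r_cr = 21.9 mm; since the bare radius (11 mm) is below r_cr, adding a thin layer of insulation will *increase* heat loss.

r_cr ≈ 21.9 mm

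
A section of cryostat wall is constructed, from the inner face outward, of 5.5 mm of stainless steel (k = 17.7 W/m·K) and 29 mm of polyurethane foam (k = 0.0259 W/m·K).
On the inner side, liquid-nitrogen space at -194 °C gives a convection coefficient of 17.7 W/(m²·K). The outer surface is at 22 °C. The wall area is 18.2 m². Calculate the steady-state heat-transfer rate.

Q ≈ 3340 W

Treating each layer as a thermal resistance in series:
R_inner film = 1/(h_i·A) = 1/(17.7×18.2) = 0.003104 K/W
R_stainless steel = L/(kA) = 0.0055/(17.7×18.2) = 1.707×10^-5 K/W
R_polyurethane foam = L/(kA) = 0.029/(0.0259×18.2) = 0.06152 K/W
R_total = 0.06464 K/W
Q = ΔT / R_total = 216 / 0.06464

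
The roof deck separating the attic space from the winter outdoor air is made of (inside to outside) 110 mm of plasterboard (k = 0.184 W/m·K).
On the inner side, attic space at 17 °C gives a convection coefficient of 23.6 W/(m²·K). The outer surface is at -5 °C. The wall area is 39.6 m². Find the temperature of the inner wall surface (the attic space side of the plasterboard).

Thermal resistances in series:
R_inner film = 1/(h_i·A) = 1/(23.6×39.6) = 0.00107 K/W
R_plasterboard = L/(kA) = 0.11/(0.184×39.6) = 0.0151 K/W
R_total = 0.01617 K/W;  Q = ΔT/R_total = 22/0.01617 = 1361 W
T_interface = T_inner − Q·ΣR(inner→interface) = 17 − 1360×0.00107

T ≈ 15.5 °C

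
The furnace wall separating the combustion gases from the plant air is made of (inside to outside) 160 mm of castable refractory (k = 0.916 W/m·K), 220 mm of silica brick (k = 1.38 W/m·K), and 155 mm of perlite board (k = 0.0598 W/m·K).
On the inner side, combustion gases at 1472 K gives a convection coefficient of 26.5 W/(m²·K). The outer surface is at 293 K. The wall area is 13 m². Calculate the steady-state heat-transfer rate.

Treating each layer as a thermal resistance in series:
R_inner film = 1/(h_i·A) = 1/(26.5×13) = 0.002903 K/W
R_castable refractory = L/(kA) = 0.16/(0.916×13) = 0.01344 K/W
R_silica brick = L/(kA) = 0.22/(1.38×13) = 0.01226 K/W
R_perlite board = L/(kA) = 0.155/(0.0598×13) = 0.1994 K/W
R_total = 0.228 K/W
Q = ΔT / R_total = 1179 / 0.228

Q ≈ 5170 W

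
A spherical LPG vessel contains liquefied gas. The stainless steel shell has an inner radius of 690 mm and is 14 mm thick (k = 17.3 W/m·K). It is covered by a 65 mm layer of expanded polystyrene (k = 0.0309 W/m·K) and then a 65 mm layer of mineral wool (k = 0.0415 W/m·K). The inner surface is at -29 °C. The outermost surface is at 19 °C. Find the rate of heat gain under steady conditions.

Each spherical layer contributes R = (1/r_i − 1/r_o)/(4πk):
R_stainless steel shell = (1/0.69 − 1/0.704)/(4π×17.3) = 1.326×10^-4 K/W
R_expanded polystyrene = (1/0.704 − 1/0.769)/(4π×0.0309) = 0.3092 K/W
R_mineral wool = (1/0.769 − 1/0.834)/(4π×0.0415) = 0.1943 K/W
R_total = 0.5037 K/W
Q = ΔT/R_total = 48/0.5037

Q ≈ 95.3 W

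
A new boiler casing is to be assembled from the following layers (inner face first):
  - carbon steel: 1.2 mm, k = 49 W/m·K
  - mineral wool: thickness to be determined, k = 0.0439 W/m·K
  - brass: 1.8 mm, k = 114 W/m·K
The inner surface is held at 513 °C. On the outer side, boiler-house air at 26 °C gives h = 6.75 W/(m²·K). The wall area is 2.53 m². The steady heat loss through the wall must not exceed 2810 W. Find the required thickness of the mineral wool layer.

L ≈ 12.7 mm

Model the wall as resistances in series:
R_carbon steel = L/(kA) = 0.0012/(49×2.53) = 9.68×10^-6 K/W
R_brass = L/(kA) = 0.0018/(114×2.53) = 6.241×10^-6 K/W
R_outer film = 1/(h_o·A) = 1/(6.75×2.53) = 0.05856 K/W
Sum of the known resistances R_other = 0.05857 K/W
Required total resistance R_tot = ΔT/Q_allow = 487/2810 = 0.1733 K/W
R_mineral wool = R_tot − R_other = 0.1147 K/W
L = R·k·A = 0.1147×0.0439×2.53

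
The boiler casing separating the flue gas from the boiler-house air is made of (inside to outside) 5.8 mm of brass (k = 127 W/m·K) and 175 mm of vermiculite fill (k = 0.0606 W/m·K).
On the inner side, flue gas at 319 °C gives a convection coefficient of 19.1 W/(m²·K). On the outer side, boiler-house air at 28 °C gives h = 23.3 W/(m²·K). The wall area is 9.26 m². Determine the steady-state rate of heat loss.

Q ≈ 903 W

Thermal resistances in series:
R_inner film = 1/(h_i·A) = 1/(19.1×9.26) = 0.005654 K/W
R_brass = L/(kA) = 0.0058/(127×9.26) = 4.932×10^-6 K/W
R_vermiculite fill = L/(kA) = 0.175/(0.0606×9.26) = 0.3119 K/W
R_outer film = 1/(h_o·A) = 1/(23.3×9.26) = 0.004635 K/W
R_total = 0.3221 K/W
Q = ΔT / R_total = 291 / 0.3221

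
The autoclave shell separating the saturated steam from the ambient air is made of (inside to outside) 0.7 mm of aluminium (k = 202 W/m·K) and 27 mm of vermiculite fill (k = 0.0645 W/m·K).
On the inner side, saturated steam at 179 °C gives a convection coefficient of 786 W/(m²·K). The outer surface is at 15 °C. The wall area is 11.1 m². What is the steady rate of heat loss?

Thermal resistances in series:
R_inner film = 1/(h_i·A) = 1/(786×11.1) = 1.146×10^-4 K/W
R_aluminium = L/(kA) = 0.0007/(202×11.1) = 3.122×10^-7 K/W
R_vermiculite fill = L/(kA) = 0.027/(0.0645×11.1) = 0.03771 K/W
R_total = 0.03783 K/W
Q = ΔT / R_total = 164 / 0.03783

Q ≈ 4340 W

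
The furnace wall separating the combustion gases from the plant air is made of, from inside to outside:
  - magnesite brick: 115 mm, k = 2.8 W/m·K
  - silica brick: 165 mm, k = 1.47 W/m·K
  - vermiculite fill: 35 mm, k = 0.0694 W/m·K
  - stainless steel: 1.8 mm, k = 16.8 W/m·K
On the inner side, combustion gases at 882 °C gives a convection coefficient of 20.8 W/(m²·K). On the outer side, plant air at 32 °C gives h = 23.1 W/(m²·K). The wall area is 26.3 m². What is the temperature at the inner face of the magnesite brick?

T ≈ 827 °C

Treating each layer as a thermal resistance in series:
R_inner film = 1/(h_i·A) = 1/(20.8×26.3) = 0.001828 K/W
R_magnesite brick = L/(kA) = 0.115/(2.8×26.3) = 0.001562 K/W
R_silica brick = L/(kA) = 0.165/(1.47×26.3) = 0.004268 K/W
R_vermiculite fill = L/(kA) = 0.035/(0.0694×26.3) = 0.01918 K/W
R_stainless steel = L/(kA) = 0.0018/(16.8×26.3) = 4.074×10^-6 K/W
R_outer film = 1/(h_o·A) = 1/(23.1×26.3) = 0.001646 K/W
R_total = 0.02848 K/W;  Q = ΔT/R_total = 850/0.02848 = 29840 W
T_interface = T_inner − Q·ΣR(inner→interface) = 882 − 29800×0.001828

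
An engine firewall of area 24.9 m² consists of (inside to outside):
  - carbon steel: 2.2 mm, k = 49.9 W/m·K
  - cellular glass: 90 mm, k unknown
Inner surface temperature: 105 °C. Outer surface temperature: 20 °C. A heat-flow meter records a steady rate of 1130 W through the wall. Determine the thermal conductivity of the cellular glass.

Series thermal resistances:
R_carbon steel = L/(kA) = 0.0022/(49.9×24.9) = 1.771×10^-6 K/W
Sum of known resistances R_other = 1.771×10^-6 K/W
Total R = ΔT/Q = 85/1130 = 0.07522 K/W
R_cellular glass = R_total − R_other = 0.07522 K/W
k = L/(R·A) = 0.09/(0.07522×24.9)

k ≈ 0.0481 W/(m·K)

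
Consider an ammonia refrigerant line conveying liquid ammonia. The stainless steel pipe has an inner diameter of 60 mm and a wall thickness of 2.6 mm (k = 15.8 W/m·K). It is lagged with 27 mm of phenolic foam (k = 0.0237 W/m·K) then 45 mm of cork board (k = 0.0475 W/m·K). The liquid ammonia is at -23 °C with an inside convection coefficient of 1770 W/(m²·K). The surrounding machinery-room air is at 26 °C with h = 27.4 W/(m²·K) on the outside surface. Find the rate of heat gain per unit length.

q′ ≈ 8.17 W/m

Treating each annulus and film as a series resistance:
R_inner film = 1/(h_i·2πr₁L) = 1/(1770×2π×0.03×1) = 0.002997 K/W
R_stainless steel pipe wall = ln(32.6/30)/(2π×15.8×1) = 8.372×10^-4 K/W
R_phenolic foam = ln(59.6/32.6)/(2π×0.0237×1) = 4.052 K/W
R_cork board = ln(104.6/59.6)/(2π×0.0475×1) = 1.885 K/W
R_outer film = 1/(h_o·2πr_oL) = 1/(27.4×2π×0.1046×1) = 0.05553 K/W
R_total = 5.996 K/W
Q = ΔT/R_total = 49/5.996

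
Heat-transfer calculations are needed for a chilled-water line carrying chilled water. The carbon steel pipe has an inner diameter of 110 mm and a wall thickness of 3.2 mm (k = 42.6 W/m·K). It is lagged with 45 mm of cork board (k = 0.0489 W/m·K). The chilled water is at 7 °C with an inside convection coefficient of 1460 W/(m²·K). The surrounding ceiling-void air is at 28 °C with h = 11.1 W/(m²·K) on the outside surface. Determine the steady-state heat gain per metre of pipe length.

Cylindrical conduction, so R = ln(r₂/r₁)/(2πkL) per layer, in series:
R_inner film = 1/(h_i·2πr₁L) = 1/(1460×2π×0.055×1) = 0.001982 K/W
R_carbon steel pipe wall = ln(58.2/55)/(2π×42.6×1) = 2.113×10^-4 K/W
R_cork board = ln(103.2/58.2)/(2π×0.0489×1) = 1.864 K/W
R_outer film = 1/(h_o·2πr_oL) = 1/(11.1×2π×0.1032×1) = 0.1389 K/W
R_total = 2.005 K/W
Q = ΔT/R_total = 21/2.005

q′ ≈ 10.5 W/m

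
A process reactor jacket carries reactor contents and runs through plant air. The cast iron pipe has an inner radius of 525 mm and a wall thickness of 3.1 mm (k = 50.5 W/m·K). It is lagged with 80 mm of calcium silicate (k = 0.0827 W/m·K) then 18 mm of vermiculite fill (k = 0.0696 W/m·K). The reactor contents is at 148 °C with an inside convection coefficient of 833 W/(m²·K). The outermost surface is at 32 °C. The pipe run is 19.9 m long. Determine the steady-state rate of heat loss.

Q ≈ 6820 W

Radial resistances (cylindrical: R_cond = ln(r_o/r_i)/(2πkL), R_conv = 1/(h·2πrL)):
R_inner film = 1/(h_i·2πr₁L) = 1/(833×2π×0.525×19.9) = 1.829×10^-5 K/W
R_cast iron pipe wall = ln(528.1/525)/(2π×50.5×19.9) = 9.324×10^-7 K/W
R_calcium silicate = ln(608.1/528.1)/(2π×0.0827×19.9) = 0.01364 K/W
R_vermiculite fill = ln(626.1/608.1)/(2π×0.0696×19.9) = 0.003352 K/W
R_total = 0.01701 K/W
Q = ΔT/R_total = 116/0.01701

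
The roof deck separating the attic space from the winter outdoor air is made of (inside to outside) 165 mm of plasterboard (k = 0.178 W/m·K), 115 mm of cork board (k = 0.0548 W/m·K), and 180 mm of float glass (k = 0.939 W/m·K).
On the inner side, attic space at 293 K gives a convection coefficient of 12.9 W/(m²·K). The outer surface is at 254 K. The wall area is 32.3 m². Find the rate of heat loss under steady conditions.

Q ≈ 382 W

Series thermal resistances:
R_inner film = 1/(h_i·A) = 1/(12.9×32.3) = 0.0024 K/W
R_plasterboard = L/(kA) = 0.165/(0.178×32.3) = 0.0287 K/W
R_cork board = L/(kA) = 0.115/(0.0548×32.3) = 0.06497 K/W
R_float glass = L/(kA) = 0.18/(0.939×32.3) = 0.005935 K/W
R_total = 0.102 K/W
Q = ΔT / R_total = 39 / 0.102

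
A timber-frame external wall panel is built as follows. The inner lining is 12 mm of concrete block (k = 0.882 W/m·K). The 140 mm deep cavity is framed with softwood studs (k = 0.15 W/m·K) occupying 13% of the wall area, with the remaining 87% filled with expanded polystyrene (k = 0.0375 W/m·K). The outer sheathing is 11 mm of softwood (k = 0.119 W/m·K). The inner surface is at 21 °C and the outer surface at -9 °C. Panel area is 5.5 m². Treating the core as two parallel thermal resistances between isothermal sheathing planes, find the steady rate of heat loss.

Q ≈ 59.1 W

Sheathing layers in series; stud and cavity paths in parallel between them.
R_inner = 0.012/(0.882×5.5) = 0.002474 K/W
R_stud  = 0.14/(0.15×0.13×5.5) = 1.305 K/W
R_cav   = 0.14/(0.0375×0.87×5.5) = 0.7802 K/W
1/R_core = 1/R_stud + 1/R_cav → R_core = 0.4883 K/W
R_outer = 0.011/(0.119×5.5) = 0.01681 K/W
R_total = 0.5076 K/W
Q = ΔT/R_total = 30/0.5076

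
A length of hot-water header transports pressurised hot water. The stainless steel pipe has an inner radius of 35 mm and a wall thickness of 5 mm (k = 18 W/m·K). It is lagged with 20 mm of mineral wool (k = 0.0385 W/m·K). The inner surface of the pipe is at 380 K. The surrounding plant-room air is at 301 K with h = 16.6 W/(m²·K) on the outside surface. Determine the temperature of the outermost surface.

Per-layer cylindrical resistances, series-summed:
R_stainless steel pipe wall = ln(40/35)/(2π×18×1) = 0.001181 K/W
R_mineral wool = ln(60/40)/(2π×0.0385×1) = 1.676 K/W
R_outer film = 1/(h_o·2πr_oL) = 1/(16.6×2π×0.06×1) = 0.1598 K/W
R_total = 1.837 K/W
Q = ΔT/R_total = 79/1.837
Q = 43 W/m
T_interface = T_inner − Q·ΣR(inner→interface) = 380 − 43×1.677

T ≈ 308 K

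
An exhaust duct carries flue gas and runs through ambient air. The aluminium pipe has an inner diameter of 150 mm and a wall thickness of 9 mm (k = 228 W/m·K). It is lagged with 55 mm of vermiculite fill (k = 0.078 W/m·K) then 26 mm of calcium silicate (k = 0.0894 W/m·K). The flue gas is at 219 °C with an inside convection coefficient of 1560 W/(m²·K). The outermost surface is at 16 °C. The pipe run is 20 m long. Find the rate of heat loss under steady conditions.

Q ≈ 3040 W

Cylindrical conduction, so R = ln(r₂/r₁)/(2πkL) per layer, in series:
R_inner film = 1/(h_i·2πr₁L) = 1/(1560×2π×0.075×20) = 6.801×10^-5 K/W
R_aluminium pipe wall = ln(84/75)/(2π×228×20) = 3.955×10^-6 K/W
R_vermiculite fill = ln(139/84)/(2π×0.078×20) = 0.05138 K/W
R_calcium silicate = ln(165/139)/(2π×0.0894×20) = 0.01526 K/W
R_total = 0.06672 K/W
Q = ΔT/R_total = 203/0.06672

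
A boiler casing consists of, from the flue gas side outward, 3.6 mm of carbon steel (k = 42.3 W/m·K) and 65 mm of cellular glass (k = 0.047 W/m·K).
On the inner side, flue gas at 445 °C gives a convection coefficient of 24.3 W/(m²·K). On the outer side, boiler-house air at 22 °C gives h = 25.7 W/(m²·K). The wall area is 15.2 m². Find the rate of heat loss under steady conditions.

Series thermal resistances:
R_inner film = 1/(h_i·A) = 1/(24.3×15.2) = 0.002707 K/W
R_carbon steel = L/(kA) = 0.0036/(42.3×15.2) = 5.599×10^-6 K/W
R_cellular glass = L/(kA) = 0.065/(0.047×15.2) = 0.09099 K/W
R_outer film = 1/(h_o·A) = 1/(25.7×15.2) = 0.00256 K/W
R_total = 0.09626 K/W
Q = ΔT / R_total = 423 / 0.09626

Q ≈ 4390 W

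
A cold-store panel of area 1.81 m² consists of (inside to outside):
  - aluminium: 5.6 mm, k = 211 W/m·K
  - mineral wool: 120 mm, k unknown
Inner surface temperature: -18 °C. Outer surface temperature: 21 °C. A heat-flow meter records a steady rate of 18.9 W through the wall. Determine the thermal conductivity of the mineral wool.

k ≈ 0.0321 W/(m·K)

Using the resistance-network approach (series):
R_aluminium = L/(kA) = 0.0056/(211×1.81) = 1.466×10^-5 K/W
Sum of known resistances R_other = 1.466×10^-5 K/W
Total R = ΔT/Q = 39/18.9 = 2.063 K/W
R_mineral wool = R_total − R_other = 2.063 K/W
k = L/(R·A) = 0.12/(2.063×1.81)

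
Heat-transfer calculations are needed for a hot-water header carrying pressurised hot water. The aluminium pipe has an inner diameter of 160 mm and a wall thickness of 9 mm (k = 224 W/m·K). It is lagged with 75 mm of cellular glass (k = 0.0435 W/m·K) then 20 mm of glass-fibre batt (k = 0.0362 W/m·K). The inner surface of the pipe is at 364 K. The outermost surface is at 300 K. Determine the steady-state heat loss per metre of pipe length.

Per-layer cylindrical resistances, series-summed:
R_aluminium pipe wall = ln(89/80)/(2π×224×1) = 7.575×10^-5 K/W
R_cellular glass = ln(164/89)/(2π×0.0435×1) = 2.236 K/W
R_glass-fibre batt = ln(184/164)/(2π×0.0362×1) = 0.5059 K/W
R_total = 2.742 K/W
Q = ΔT/R_total = 64/2.742

q′ ≈ 23.3 W/m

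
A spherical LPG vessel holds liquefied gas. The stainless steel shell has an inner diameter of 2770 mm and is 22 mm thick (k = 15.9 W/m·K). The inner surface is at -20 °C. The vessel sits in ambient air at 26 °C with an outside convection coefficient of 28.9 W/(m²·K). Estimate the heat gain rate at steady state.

Q ≈ 31800 W

Spherical conduction: R = (1/r_in − 1/r_out)/(4πk) per layer; series-sum.
R_stainless steel shell = (1/1.385 − 1/1.407)/(4π×15.9) = 5.65×10^-5 K/W
R_outer film = 1/(h·4πr_o²) = 1/(28.9×4π×1.407²) = 0.001391 K/W
R_total = 0.001447 K/W
Q = ΔT/R_total = 46/0.001447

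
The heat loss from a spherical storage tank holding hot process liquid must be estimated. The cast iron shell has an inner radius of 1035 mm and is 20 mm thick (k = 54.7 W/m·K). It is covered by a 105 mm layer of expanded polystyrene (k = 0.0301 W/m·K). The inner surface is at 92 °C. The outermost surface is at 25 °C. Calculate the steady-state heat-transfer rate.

Radial (spherical) resistances in series:
R_cast iron shell = (1/1.035 − 1/1.055)/(4π×54.7) = 2.665×10^-5 K/W
R_expanded polystyrene = (1/1.055 − 1/1.16)/(4π×0.0301) = 0.2268 K/W
R_total = 0.2269 K/W
Q = ΔT/R_total = 67/0.2269

Q ≈ 295 W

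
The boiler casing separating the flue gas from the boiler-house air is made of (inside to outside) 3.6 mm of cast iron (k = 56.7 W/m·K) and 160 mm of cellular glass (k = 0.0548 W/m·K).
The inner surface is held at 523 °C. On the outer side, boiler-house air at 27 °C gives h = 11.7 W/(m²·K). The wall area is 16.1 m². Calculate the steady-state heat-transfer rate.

Series thermal resistances:
R_cast iron = L/(kA) = 0.0036/(56.7×16.1) = 3.944×10^-6 K/W
R_cellular glass = L/(kA) = 0.16/(0.0548×16.1) = 0.1813 K/W
R_outer film = 1/(h_o·A) = 1/(11.7×16.1) = 0.005309 K/W
R_total = 0.1867 K/W
Q = ΔT / R_total = 496 / 0.1867

Q ≈ 2660 W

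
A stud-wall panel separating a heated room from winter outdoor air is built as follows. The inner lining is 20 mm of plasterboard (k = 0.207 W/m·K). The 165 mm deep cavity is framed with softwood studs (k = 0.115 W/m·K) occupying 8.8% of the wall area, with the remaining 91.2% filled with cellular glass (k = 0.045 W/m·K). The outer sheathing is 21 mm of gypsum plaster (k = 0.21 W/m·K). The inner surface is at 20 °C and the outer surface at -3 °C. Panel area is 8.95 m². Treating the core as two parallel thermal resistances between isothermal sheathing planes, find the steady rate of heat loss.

Q ≈ 60.2 W

Sheathing layers in series; stud and cavity paths in parallel between them.
R_inner = 0.02/(0.207×8.95) = 0.0108 K/W
R_stud  = 0.165/(0.115×0.088×8.95) = 1.822 K/W
R_cav   = 0.165/(0.045×0.912×8.95) = 0.4492 K/W
1/R_core = 1/R_stud + 1/R_cav → R_core = 0.3604 K/W
R_outer = 0.021/(0.21×8.95) = 0.01117 K/W
R_total = 0.3823 K/W
Q = ΔT/R_total = 23/0.3823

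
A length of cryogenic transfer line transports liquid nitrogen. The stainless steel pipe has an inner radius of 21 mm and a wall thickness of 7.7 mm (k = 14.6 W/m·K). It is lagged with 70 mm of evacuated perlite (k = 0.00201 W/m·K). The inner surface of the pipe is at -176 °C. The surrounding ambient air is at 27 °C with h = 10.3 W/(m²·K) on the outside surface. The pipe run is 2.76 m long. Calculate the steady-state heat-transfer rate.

For a radial system each layer contributes R = ln(r_out/r_in)/(2πkL); films add R = 1/(hA).
R_stainless steel pipe wall = ln(28.7/21)/(2π×14.6×2.76) = 0.001234 K/W
R_evacuated perlite = ln(98.7/28.7)/(2π×0.00201×2.76) = 35.44 K/W
R_outer film = 1/(h_o·2πr_oL) = 1/(10.3×2π×0.0987×2.76) = 0.05672 K/W
R_total = 35.49 K/W
Q = ΔT/R_total = 203/35.49

Q ≈ 5.72 W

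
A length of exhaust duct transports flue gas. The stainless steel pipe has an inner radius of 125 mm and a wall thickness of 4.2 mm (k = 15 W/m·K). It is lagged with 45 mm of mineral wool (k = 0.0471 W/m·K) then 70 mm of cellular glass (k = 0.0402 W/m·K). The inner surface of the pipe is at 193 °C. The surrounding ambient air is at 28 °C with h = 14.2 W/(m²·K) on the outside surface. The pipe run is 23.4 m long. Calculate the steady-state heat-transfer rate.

Q ≈ 1610 W

Cylindrical conduction, so R = ln(r₂/r₁)/(2πkL) per layer, in series:
R_stainless steel pipe wall = ln(129.2/125)/(2π×15×23.4) = 1.498×10^-5 K/W
R_mineral wool = ln(174.2/129.2)/(2π×0.0471×23.4) = 0.04315 K/W
R_cellular glass = ln(244.2/174.2)/(2π×0.0402×23.4) = 0.05715 K/W
R_outer film = 1/(h_o·2πr_oL) = 1/(14.2×2π×0.2442×23.4) = 0.001961 K/W
R_total = 0.1023 K/W
Q = ΔT/R_total = 165/0.1023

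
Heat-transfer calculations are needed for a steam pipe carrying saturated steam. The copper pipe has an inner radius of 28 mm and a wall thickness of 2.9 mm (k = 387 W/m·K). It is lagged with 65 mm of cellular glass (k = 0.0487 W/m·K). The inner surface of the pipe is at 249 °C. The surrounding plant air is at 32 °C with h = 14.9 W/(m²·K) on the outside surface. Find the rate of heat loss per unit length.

q′ ≈ 56.9 W/m

Radial resistances (cylindrical: R_cond = ln(r_o/r_i)/(2πkL), R_conv = 1/(h·2πrL)):
R_copper pipe wall = ln(30.9/28)/(2π×387×1) = 4.053×10^-5 K/W
R_cellular glass = ln(95.9/30.9)/(2π×0.0487×1) = 3.701 K/W
R_outer film = 1/(h_o·2πr_oL) = 1/(14.9×2π×0.0959×1) = 0.1114 K/W
R_total = 3.813 K/W
Q = ΔT/R_total = 217/3.813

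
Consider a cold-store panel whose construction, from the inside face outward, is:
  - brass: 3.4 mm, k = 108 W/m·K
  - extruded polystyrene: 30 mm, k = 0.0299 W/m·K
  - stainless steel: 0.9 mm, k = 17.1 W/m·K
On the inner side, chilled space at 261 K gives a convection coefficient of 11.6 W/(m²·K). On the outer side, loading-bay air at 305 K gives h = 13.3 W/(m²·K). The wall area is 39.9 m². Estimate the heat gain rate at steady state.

Series thermal resistances:
R_inner film = 1/(h_i·A) = 1/(11.6×39.9) = 0.002161 K/W
R_brass = L/(kA) = 0.0034/(108×39.9) = 7.89×10^-7 K/W
R_extruded polystyrene = L/(kA) = 0.03/(0.0299×39.9) = 0.02515 K/W
R_stainless steel = L/(kA) = 0.0009/(17.1×39.9) = 1.319×10^-6 K/W
R_outer film = 1/(h_o·A) = 1/(13.3×39.9) = 0.001884 K/W
R_total = 0.02919 K/W
Q = ΔT / R_total = 44 / 0.02919

Q ≈ 1510 W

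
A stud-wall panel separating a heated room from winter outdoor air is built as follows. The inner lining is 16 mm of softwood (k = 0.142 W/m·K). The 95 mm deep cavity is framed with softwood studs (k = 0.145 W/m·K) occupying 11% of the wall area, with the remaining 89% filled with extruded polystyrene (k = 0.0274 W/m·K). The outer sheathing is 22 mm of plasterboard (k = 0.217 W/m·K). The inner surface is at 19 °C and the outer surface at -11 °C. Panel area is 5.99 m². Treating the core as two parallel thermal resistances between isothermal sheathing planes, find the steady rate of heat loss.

Q ≈ 69.9 W

Sheathing layers in series; stud and cavity paths in parallel between them.
R_inner = 0.016/(0.142×5.99) = 0.01881 K/W
R_stud  = 0.095/(0.145×0.11×5.99) = 0.9943 K/W
R_cav   = 0.095/(0.0274×0.89×5.99) = 0.6504 K/W
1/R_core = 1/R_stud + 1/R_cav → R_core = 0.3932 K/W
R_outer = 0.022/(0.217×5.99) = 0.01693 K/W
R_total = 0.4289 K/W
Q = ΔT/R_total = 30/0.4289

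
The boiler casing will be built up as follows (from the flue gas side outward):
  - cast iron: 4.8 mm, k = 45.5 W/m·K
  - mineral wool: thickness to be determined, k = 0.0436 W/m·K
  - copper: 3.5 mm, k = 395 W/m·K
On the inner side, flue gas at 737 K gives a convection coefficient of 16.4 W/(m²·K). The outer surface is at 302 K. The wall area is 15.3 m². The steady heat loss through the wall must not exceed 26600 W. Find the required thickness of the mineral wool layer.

Series thermal resistances:
R_inner film = 1/(h_i·A) = 1/(16.4×15.3) = 0.003985 K/W
R_cast iron = L/(kA) = 0.0048/(45.5×15.3) = 6.895×10^-6 K/W
R_copper = L/(kA) = 0.0035/(395×15.3) = 5.791×10^-7 K/W
Sum of the known resistances R_other = 0.003993 K/W
Required total resistance R_tot = ΔT/Q_allow = 435/26600 = 0.01635 K/W
R_mineral wool = R_tot − R_other = 0.01236 K/W
L = R·k·A = 0.01236×0.0436×15.3

L ≈ 8.25 mm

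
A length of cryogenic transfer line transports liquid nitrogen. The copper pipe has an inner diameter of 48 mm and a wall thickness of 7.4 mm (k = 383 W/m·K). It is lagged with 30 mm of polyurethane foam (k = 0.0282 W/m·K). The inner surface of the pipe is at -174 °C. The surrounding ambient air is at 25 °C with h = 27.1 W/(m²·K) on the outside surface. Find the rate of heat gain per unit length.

q′ ≈ 51.3 W/m

Cylindrical conduction, so R = ln(r₂/r₁)/(2πkL) per layer, in series:
R_copper pipe wall = ln(31.4/24)/(2π×383×1) = 1.117×10^-4 K/W
R_polyurethane foam = ln(61.4/31.4)/(2π×0.0282×1) = 3.785 K/W
R_outer film = 1/(h_o·2πr_oL) = 1/(27.1×2π×0.0614×1) = 0.09565 K/W
R_total = 3.88 K/W
Q = ΔT/R_total = 199/3.88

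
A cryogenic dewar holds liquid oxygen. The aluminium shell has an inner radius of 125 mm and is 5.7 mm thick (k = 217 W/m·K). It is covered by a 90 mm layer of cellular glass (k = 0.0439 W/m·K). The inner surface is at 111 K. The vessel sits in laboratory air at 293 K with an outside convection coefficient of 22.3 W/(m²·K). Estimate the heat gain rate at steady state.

For a spherical shell R = (1/r₁ − 1/r₂)/(4πk); film R = 1/(h·4πr²). In series:
R_aluminium shell = (1/0.125 − 1/0.1307)/(4π×217) = 1.279×10^-4 K/W
R_cellular glass = (1/0.1307 − 1/0.2207)/(4π×0.0439) = 5.656 K/W
R_outer film = 1/(h·4πr_o²) = 1/(22.3×4π×0.2207²) = 0.07326 K/W
R_total = 5.729 K/W
Q = ΔT/R_total = 182/5.729

Q ≈ 31.8 W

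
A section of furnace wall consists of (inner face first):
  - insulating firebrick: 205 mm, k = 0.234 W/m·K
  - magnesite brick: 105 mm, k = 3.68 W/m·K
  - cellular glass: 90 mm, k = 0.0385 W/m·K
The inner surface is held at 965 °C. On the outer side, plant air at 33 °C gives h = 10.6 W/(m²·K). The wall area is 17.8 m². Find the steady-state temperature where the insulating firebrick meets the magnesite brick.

T ≈ 720 °C

Using the resistance-network approach (series):
R_insulating firebrick = L/(kA) = 0.205/(0.234×17.8) = 0.04922 K/W
R_magnesite brick = L/(kA) = 0.105/(3.68×17.8) = 0.001603 K/W
R_cellular glass = L/(kA) = 0.09/(0.0385×17.8) = 0.1313 K/W
R_outer film = 1/(h_o·A) = 1/(10.6×17.8) = 0.0053 K/W
R_total = 0.1874 K/W;  Q = ΔT/R_total = 932/0.1874 = 4972 W
T_interface = T_inner − Q·ΣR(inner→interface) = 965 − 4970×0.04922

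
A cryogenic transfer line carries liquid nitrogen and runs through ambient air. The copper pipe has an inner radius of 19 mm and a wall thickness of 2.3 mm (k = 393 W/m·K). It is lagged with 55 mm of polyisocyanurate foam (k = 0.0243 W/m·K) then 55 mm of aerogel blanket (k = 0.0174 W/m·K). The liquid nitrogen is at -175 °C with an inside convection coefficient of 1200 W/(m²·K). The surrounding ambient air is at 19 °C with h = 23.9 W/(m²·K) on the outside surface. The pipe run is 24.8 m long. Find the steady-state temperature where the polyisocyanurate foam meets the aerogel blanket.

Cylindrical conduction, so R = ln(r₂/r₁)/(2πkL) per layer, in series:
R_inner film = 1/(h_i·2πr₁L) = 1/(1200×2π×0.019×24.8) = 2.815×10^-4 K/W
R_copper pipe wall = ln(21.3/19)/(2π×393×24.8) = 1.866×10^-6 K/W
R_polyisocyanurate foam = ln(76.3/21.3)/(2π×0.0243×24.8) = 0.337 K/W
R_aerogel blanket = ln(131.3/76.3)/(2π×0.0174×24.8) = 0.2002 K/W
R_outer film = 1/(h_o·2πr_oL) = 1/(23.9×2π×0.1313×24.8) = 0.002045 K/W
R_total = 0.5395 K/W
Q = ΔT/R_total = 194/0.5395
Q = 360 W
T_interface = T_inner + Q·ΣR(inner→interface) = -175 + 360×0.3373

T ≈ -53.7 °C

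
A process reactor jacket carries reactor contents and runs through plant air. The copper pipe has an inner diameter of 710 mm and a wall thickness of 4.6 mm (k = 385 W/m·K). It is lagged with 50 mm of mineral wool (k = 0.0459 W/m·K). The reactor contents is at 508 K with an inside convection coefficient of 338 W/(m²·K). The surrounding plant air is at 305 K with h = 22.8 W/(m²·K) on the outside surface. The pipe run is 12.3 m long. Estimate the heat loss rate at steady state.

Per-layer cylindrical resistances, series-summed:
R_inner film = 1/(h_i·2πr₁L) = 1/(338×2π×0.355×12.3) = 1.078×10^-4 K/W
R_copper pipe wall = ln(359.6/355)/(2π×385×12.3) = 4.327×10^-7 K/W
R_mineral wool = ln(409.6/359.6)/(2π×0.0459×12.3) = 0.0367 K/W
R_outer film = 1/(h_o·2πr_oL) = 1/(22.8×2π×0.4096×12.3) = 0.001386 K/W
R_total = 0.03819 K/W
Q = ΔT/R_total = 203/0.03819

Q ≈ 5310 W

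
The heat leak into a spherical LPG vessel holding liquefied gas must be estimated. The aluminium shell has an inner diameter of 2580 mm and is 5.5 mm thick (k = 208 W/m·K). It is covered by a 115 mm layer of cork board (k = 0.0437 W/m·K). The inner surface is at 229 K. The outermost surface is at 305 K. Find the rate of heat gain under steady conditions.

Spherical conduction: R = (1/r_in − 1/r_out)/(4πk) per layer; series-sum.
R_aluminium shell = (1/1.29 − 1/1.2955)/(4π×208) = 1.259×10^-6 K/W
R_cork board = (1/1.2955 − 1/1.4105)/(4π×0.0437) = 0.1146 K/W
R_total = 0.1146 K/W
Q = ΔT/R_total = 76/0.1146

Q ≈ 663 W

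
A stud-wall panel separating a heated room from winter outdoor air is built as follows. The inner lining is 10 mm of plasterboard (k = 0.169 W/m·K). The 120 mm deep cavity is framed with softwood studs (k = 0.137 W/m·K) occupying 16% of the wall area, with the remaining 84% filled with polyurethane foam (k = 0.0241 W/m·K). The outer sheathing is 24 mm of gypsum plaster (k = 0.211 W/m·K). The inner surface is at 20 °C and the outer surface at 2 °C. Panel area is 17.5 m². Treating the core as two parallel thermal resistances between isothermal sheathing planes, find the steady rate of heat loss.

Q ≈ 104 W

Sheathing layers in series; stud and cavity paths in parallel between them.
R_inner = 0.01/(0.169×17.5) = 0.003381 K/W
R_stud  = 0.12/(0.137×0.16×17.5) = 0.3128 K/W
R_cav   = 0.12/(0.0241×0.84×17.5) = 0.3387 K/W
1/R_core = 1/R_stud + 1/R_cav → R_core = 0.1626 K/W
R_outer = 0.024/(0.211×17.5) = 0.0065 K/W
R_total = 0.1725 K/W
Q = ΔT/R_total = 18/0.1725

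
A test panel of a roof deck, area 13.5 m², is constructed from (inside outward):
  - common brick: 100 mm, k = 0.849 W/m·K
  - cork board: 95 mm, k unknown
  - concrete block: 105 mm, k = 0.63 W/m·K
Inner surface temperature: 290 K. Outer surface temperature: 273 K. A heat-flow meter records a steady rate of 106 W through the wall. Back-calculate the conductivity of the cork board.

k ≈ 0.0505 W/(m·K)

Using the resistance-network approach (series):
R_common brick = L/(kA) = 0.1/(0.849×13.5) = 0.008725 K/W
R_concrete block = L/(kA) = 0.105/(0.63×13.5) = 0.01235 K/W
Sum of known resistances R_other = 0.02107 K/W
Total R = ΔT/Q = 17/106 = 0.1604 K/W
R_cork board = R_total − R_other = 0.1393 K/W
k = L/(R·A) = 0.095/(0.1393×13.5)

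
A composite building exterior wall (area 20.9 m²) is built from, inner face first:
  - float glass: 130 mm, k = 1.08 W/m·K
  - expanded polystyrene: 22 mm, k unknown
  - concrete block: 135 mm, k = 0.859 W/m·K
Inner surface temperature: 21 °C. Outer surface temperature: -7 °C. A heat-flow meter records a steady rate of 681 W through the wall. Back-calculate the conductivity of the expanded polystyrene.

Model the wall as resistances in series:
R_float glass = L/(kA) = 0.13/(1.08×20.9) = 0.005759 K/W
R_concrete block = L/(kA) = 0.135/(0.859×20.9) = 0.00752 K/W
Sum of known resistances R_other = 0.01328 K/W
Total R = ΔT/Q = 28/681 = 0.04112 K/W
R_expanded polystyrene = R_total − R_other = 0.02784 K/W
k = L/(R·A) = 0.022/(0.02784×20.9)

k ≈ 0.0378 W/(m·K)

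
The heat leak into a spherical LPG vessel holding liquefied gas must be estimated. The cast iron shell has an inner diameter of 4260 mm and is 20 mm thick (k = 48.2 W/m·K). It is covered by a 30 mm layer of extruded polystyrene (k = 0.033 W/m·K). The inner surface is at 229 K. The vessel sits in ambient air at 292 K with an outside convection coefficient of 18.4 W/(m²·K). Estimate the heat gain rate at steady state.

Q ≈ 3850 W

Radial (spherical) resistances in series:
R_cast iron shell = (1/2.13 − 1/2.15)/(4π×48.2) = 7.21×10^-6 K/W
R_extruded polystyrene = (1/2.15 − 1/2.18)/(4π×0.033) = 0.01543 K/W
R_outer film = 1/(h·4πr_o²) = 1/(18.4×4π×2.18²) = 9.1×10^-4 K/W
R_total = 0.01635 K/W
Q = ΔT/R_total = 63/0.01635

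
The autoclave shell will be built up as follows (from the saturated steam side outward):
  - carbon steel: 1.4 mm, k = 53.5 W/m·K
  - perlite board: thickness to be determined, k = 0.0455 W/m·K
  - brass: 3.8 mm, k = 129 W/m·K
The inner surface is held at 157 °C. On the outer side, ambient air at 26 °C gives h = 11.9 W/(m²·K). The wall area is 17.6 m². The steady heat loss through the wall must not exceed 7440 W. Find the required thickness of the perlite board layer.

Series thermal resistances:
R_carbon steel = L/(kA) = 0.0014/(53.5×17.6) = 1.487×10^-6 K/W
R_brass = L/(kA) = 0.0038/(129×17.6) = 1.674×10^-6 K/W
R_outer film = 1/(h_o·A) = 1/(11.9×17.6) = 0.004775 K/W
Sum of the known resistances R_other = 0.004778 K/W
Required total resistance R_tot = ΔT/Q_allow = 131/7440 = 0.01761 K/W
R_perlite board = R_tot − R_other = 0.01283 K/W
L = R·k·A = 0.01283×0.0455×17.6

L ≈ 10.3 mm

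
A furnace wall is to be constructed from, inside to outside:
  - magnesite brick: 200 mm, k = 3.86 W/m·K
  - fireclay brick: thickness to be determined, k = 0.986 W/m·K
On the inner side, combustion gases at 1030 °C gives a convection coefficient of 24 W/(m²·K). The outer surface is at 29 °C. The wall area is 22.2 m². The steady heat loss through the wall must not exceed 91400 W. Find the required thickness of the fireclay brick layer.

L ≈ 148 mm

Series thermal resistances:
R_inner film = 1/(h_i·A) = 1/(24×22.2) = 0.001877 K/W
R_magnesite brick = L/(kA) = 0.2/(3.86×22.2) = 0.002334 K/W
Sum of the known resistances R_other = 0.004211 K/W
Required total resistance R_tot = ΔT/Q_allow = 1001/91400 = 0.01095 K/W
R_fireclay brick = R_tot − R_other = 0.006741 K/W
L = R·k·A = 0.006741×0.986×22.2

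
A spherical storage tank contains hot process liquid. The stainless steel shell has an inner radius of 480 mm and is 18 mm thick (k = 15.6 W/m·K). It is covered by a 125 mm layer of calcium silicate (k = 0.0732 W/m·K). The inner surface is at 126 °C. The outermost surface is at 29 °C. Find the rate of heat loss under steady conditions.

For a spherical shell R = (1/r₁ − 1/r₂)/(4πk); film R = 1/(h·4πr²). In series:
R_stainless steel shell = (1/0.48 − 1/0.498)/(4π×15.6) = 3.841×10^-4 K/W
R_calcium silicate = (1/0.498 − 1/0.623)/(4π×0.0732) = 0.438 K/W
R_total = 0.4384 K/W
Q = ΔT/R_total = 97/0.4384

Q ≈ 221 W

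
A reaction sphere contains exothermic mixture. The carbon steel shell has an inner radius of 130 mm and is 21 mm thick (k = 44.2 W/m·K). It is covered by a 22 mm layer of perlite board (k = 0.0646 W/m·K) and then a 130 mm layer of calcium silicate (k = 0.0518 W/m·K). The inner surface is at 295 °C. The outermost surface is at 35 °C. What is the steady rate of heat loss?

Q ≈ 53.6 W

Radial (spherical) resistances in series:
R_carbon steel shell = (1/0.13 − 1/0.151)/(4π×44.2) = 0.001926 K/W
R_perlite board = (1/0.151 − 1/0.173)/(4π×0.0646) = 1.037 K/W
R_calcium silicate = (1/0.173 − 1/0.303)/(4π×0.0518) = 3.81 K/W
R_total = 4.849 K/W
Q = ΔT/R_total = 260/4.849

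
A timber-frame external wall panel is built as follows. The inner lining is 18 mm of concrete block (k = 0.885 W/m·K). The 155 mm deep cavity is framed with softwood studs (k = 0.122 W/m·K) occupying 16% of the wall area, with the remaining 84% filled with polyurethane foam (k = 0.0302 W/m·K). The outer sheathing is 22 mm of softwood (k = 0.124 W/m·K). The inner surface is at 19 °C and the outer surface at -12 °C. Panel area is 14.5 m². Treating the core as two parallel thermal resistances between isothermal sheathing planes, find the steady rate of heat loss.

Q ≈ 123 W

Sheathing layers in series; stud and cavity paths in parallel between them.
R_inner = 0.018/(0.885×14.5) = 0.001403 K/W
R_stud  = 0.155/(0.122×0.16×14.5) = 0.5476 K/W
R_cav   = 0.155/(0.0302×0.84×14.5) = 0.4214 K/W
1/R_core = 1/R_stud + 1/R_cav → R_core = 0.2381 K/W
R_outer = 0.022/(0.124×14.5) = 0.01224 K/W
R_total = 0.2518 K/W
Q = ΔT/R_total = 31/0.2518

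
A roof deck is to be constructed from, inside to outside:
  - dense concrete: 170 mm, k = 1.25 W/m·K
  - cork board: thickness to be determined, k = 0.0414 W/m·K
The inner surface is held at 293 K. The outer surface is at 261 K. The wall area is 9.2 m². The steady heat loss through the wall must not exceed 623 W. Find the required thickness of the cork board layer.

L ≈ 13.9 mm

Using the resistance-network approach (series):
R_dense concrete = L/(kA) = 0.17/(1.25×9.2) = 0.01478 K/W
Sum of the known resistances R_other = 0.01478 K/W
Required total resistance R_tot = ΔT/Q_allow = 32/623 = 0.05136 K/W
R_cork board = R_tot − R_other = 0.03658 K/W
L = R·k·A = 0.03658×0.0414×9.2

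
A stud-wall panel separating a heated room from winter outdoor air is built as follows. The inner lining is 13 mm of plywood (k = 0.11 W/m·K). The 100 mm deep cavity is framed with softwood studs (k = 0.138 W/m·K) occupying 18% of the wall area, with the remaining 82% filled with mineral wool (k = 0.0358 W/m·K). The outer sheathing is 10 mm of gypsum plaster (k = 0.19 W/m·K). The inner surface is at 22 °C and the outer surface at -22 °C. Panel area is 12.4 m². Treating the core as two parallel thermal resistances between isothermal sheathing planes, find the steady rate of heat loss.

Sheathing layers in series; stud and cavity paths in parallel between them.
R_inner = 0.013/(0.11×12.4) = 0.009531 K/W
R_stud  = 0.1/(0.138×0.18×12.4) = 0.3247 K/W
R_cav   = 0.1/(0.0358×0.82×12.4) = 0.2747 K/W
1/R_core = 1/R_stud + 1/R_cav → R_core = 0.1488 K/W
R_outer = 0.01/(0.19×12.4) = 0.004244 K/W
R_total = 0.1626 K/W
Q = ΔT/R_total = 44/0.1626

Q ≈ 271 W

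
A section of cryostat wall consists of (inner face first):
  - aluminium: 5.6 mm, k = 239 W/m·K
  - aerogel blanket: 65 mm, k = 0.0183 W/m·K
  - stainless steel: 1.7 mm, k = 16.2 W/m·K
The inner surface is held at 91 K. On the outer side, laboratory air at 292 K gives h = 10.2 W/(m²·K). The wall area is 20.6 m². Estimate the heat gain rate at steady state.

Q ≈ 1130 W

Treating each layer as a thermal resistance in series:
R_aluminium = L/(kA) = 0.0056/(239×20.6) = 1.137×10^-6 K/W
R_aerogel blanket = L/(kA) = 0.065/(0.0183×20.6) = 0.1724 K/W
R_stainless steel = L/(kA) = 0.0017/(16.2×20.6) = 5.094×10^-6 K/W
R_outer film = 1/(h_o·A) = 1/(10.2×20.6) = 0.004759 K/W
R_total = 0.1772 K/W
Q = ΔT / R_total = 201 / 0.1772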